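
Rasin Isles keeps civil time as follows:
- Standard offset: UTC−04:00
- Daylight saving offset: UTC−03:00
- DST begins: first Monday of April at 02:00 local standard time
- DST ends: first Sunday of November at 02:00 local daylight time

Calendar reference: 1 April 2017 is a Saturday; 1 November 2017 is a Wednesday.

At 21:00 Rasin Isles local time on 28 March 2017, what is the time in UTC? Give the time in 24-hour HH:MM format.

01:00

1 April 2017 is a Saturday, so the first Monday is April 3.
1 November 2017 is a Wednesday, so the first Sunday is November 5.
Daylight saving runs 3 April – 5 November; 28 March 2017 is outside that window, so Rasin Isles is on standard time at UTC−04:00.
21:00 local + 4h = 01:00 UTC (rolling into the next day, 29 March 2017).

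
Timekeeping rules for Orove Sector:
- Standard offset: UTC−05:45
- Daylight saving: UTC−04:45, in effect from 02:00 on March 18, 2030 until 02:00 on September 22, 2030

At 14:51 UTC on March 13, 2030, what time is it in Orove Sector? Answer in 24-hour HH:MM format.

At the standard offset (UTC−05:45), 14:51 UTC − 5h45m = 09:06 Orove Sector standard time.
The standard-time date in Orove Sector, March 13, 2030, is outside the daylight-saving period (18 March – 22 September), so Orove Sector is on standard time, UTC−05:45.
14:51 UTC − 5h45m = 09:06 local.

09:06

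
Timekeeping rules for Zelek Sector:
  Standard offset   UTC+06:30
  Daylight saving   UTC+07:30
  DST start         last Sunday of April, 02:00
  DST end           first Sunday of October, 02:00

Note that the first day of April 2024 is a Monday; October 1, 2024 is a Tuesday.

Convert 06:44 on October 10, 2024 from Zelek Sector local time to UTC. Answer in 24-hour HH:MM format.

1 April 2024 is a Monday, so Sundays fall on 7, 14, 21, 28; the last is April 28.
1 October 2024 is a Tuesday, so the first Sunday is October 6.
Daylight saving runs 28 April – 6 October; October 10, 2024 is outside that window, so Zelek Sector is on standard time at UTC+06:30.
06:44 local − 6h30m = 00:14 UTC.

00:14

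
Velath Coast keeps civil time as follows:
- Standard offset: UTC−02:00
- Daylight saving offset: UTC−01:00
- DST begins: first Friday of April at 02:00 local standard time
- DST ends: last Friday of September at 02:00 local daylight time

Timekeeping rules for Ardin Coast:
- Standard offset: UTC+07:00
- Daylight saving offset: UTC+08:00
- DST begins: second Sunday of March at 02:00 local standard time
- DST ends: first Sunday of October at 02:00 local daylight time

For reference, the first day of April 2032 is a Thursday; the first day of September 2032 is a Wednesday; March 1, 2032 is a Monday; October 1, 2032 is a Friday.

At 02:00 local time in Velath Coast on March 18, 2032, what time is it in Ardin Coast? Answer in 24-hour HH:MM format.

12:00

1 April 2032 is a Thursday, so the first Friday is April 2.
1 September 2032 is a Wednesday, so Fridays fall on 3, 10, 17, 24; the last is September 24.
March 18, 2032 does not fall between 2 April and 24 September, so daylight saving is not in effect and Velath Coast is at UTC−02:00.
02:00 Velath Coast + 2h = 04:00 UTC.
1 March 2032 is a Monday, so the first Sunday is March 7 and the second is March 14.
1 October 2032 is a Friday, so the first Sunday is October 3.
At the standard offset (UTC+07:00), 04:00 UTC + 7h = 11:00 Ardin Coast standard time.
The standard-time date in Ardin Coast, March 18, 2032, falls between 14 March and 3 October, so daylight saving is in effect and Ardin Coast is at UTC+08:00.
04:00 UTC + 8h = 12:00 Ardin Coast.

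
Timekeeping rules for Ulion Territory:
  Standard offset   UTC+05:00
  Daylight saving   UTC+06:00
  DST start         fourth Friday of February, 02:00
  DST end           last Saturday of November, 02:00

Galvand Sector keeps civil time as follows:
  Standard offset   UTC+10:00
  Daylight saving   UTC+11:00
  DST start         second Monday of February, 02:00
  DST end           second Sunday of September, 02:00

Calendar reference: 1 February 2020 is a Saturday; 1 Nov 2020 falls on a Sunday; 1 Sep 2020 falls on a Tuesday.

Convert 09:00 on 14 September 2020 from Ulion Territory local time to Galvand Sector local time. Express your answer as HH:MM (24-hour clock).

13:00

1 February 2020 is a Saturday, so the first Friday is February 7 and the fourth is February 28.
1 November 2020 is a Sunday, so Saturdays fall on 7, 14, 21, 28; the last is November 28.
14 September 2020 falls between 28 February and 28 November, so daylight saving is in effect and Ulion Territory is at UTC+06:00.
09:00 Ulion Territory − 6h = 03:00 UTC.
1 February 2020 is a Saturday, so the first Monday is February 3 and the second is February 10.
1 September 2020 is a Tuesday, so the first Sunday is September 6 and the second is September 13.
At the standard offset (UTC+10:00), 03:00 UTC + 10h = 13:00 Galvand Sector standard time.
The standard-time date in Galvand Sector, 14 September 2020, does not fall between 10 February and 13 September, so daylight saving is not in effect and Galvand Sector is at UTC+10:00.
03:00 UTC + 10h = 13:00 Galvand Sector.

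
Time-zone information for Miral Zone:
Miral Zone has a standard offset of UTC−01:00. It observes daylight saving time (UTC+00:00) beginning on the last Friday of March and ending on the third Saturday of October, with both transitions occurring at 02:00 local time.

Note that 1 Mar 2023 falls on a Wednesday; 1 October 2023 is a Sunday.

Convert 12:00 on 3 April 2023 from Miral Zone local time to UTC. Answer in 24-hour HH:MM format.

1 March 2023 is a Wednesday, so Fridays fall on 3, 10, 17, 24, 31; the last is March 31.
1 October 2023 is a Sunday, so the first Saturday is October 7 and the third is October 21.
Daylight saving runs 31 March – 21 October; 3 April 2023 is inside that window, so Miral Zone is at UTC+00:00.
12:00 local − 0h = 12:00 UTC.

12:00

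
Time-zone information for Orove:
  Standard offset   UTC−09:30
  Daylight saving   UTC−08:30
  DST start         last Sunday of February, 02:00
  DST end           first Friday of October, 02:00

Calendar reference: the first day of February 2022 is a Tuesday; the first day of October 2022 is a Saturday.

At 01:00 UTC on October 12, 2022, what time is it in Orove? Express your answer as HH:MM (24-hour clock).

1 February 2022 is a Tuesday, so Sundays fall on 6, 13, 20, 27; the last is February 27.
1 October 2022 is a Saturday, so the first Friday is October 7.
At the standard offset (UTC−09:30), 01:00 UTC − 9h30m = 15:30 Orove standard time (rolling into the previous day, 11 October 2022).
Daylight saving runs 27 February – 7 October; the standard-time date in Orove, October 11, 2022, is outside that window, so Orove is on standard time at UTC−09:30.
01:00 UTC − 9h30m = 15:30 local (rolling into the previous day, 11 October 2022).

15:30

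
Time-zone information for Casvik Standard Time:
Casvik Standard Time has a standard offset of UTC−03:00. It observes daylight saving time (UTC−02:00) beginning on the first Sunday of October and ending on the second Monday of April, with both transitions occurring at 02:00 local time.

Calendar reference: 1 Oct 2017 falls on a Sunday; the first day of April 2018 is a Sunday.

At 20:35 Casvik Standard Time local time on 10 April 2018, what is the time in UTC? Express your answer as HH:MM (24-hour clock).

1 October 2017 is a Sunday, so the first Sunday is October 1.
1 April 2018 is a Sunday, so the first Monday is April 2 and the second is April 9.
Daylight saving runs 1 October 2017 – 9 April 2018; 10 April 2018 is outside that window, so Casvik Standard Time is on standard time at UTC−03:00.
20:35 local + 3h = 23:35 UTC.

23:35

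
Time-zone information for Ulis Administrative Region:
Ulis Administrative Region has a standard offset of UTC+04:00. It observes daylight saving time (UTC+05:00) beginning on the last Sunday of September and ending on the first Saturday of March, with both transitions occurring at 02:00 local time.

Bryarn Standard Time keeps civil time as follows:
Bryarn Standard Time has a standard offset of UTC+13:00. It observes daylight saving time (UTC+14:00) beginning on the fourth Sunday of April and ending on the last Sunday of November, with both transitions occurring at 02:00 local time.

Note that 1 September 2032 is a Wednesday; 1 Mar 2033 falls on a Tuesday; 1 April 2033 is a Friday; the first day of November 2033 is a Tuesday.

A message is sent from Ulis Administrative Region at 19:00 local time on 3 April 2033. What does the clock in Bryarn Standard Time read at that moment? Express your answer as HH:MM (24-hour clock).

04:00

1 September 2032 is a Wednesday, so Sundays fall on 5, 12, 19, 26; the last is September 26.
1 March 2033 is a Tuesday, so the first Saturday is March 5.
3 April 2033 does not fall between 26 September 2032 and 5 March 2033, so daylight saving is not in effect and Ulis Administrative Region is at UTC+04:00.
19:00 Ulis Administrative Region − 4h = 15:00 UTC.
1 April 2033 is a Friday, so the first Sunday is April 3 and the fourth is April 24.
1 November 2033 is a Tuesday, so Sundays fall on 6, 13, 20, 27; the last is November 27.
At the standard offset (UTC+13:00), 15:00 UTC + 13h = 04:00 Bryarn Standard Time standard time (rolling into the next day, 4 April 2033).
Daylight saving runs 24 April – 27 November; the standard-time date in Bryarn Standard Time, 4 April 2033, is outside that window, so Bryarn Standard Time is on standard time at UTC+13:00.
15:00 UTC + 13h = 04:00 Bryarn Standard Time (rolling into the next day, 4 April 2033).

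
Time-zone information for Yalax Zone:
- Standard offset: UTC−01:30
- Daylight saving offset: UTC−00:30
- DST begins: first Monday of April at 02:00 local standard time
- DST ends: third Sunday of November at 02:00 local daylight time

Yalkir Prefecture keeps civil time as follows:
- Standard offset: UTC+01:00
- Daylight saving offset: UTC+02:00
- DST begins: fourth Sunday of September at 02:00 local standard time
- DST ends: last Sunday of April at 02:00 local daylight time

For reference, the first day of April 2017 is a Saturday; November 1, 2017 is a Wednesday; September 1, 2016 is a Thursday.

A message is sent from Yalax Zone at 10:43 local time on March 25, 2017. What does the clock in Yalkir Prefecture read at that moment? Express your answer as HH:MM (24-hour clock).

14:13

1 April 2017 is a Saturday, so the first Monday is April 3.
1 November 2017 is a Wednesday, so the first Sunday is November 5 and the third is November 19.
March 25, 2017 does not fall between 3 April and 19 November, so daylight saving is not in effect and Yalax Zone is at UTC−01:30.
10:43 Yalax Zone + 1h30m = 12:13 UTC.
1 September 2016 is a Thursday, so the first Sunday is September 4 and the fourth is September 25.
1 April 2017 is a Saturday, so Sundays fall on 2, 9, 16, 23, 30; the last is April 30.
At the standard offset (UTC+01:00), 12:13 UTC + 1h = 13:13 Yalkir Prefecture standard time.
Daylight saving runs 25 September 2016 – 30 April 2017; the standard-time date in Yalkir Prefecture, March 25, 2017, is inside that window, so Yalkir Prefecture is at UTC+02:00.
12:13 UTC + 2h = 14:13 Yalkir Prefecture.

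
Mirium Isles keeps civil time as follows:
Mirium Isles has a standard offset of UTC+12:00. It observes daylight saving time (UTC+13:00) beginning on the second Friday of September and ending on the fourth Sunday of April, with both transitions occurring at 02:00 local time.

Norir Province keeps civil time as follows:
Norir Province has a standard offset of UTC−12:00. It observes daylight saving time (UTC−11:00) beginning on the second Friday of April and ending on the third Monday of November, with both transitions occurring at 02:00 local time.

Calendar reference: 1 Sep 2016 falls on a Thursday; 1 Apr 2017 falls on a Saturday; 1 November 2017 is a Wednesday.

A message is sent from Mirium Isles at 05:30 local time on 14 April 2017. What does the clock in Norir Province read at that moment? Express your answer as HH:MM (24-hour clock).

1 September 2016 is a Thursday, so the first Friday is September 2 and the second is September 9.
1 April 2017 is a Saturday, so the first Sunday is April 2 and the fourth is April 23.
Daylight saving runs 9 September 2016 – 23 April 2017; 14 April 2017 is inside that window, so Mirium Isles is at UTC+13:00.
05:30 Mirium Isles − 13h = 16:30 UTC (rolling into the previous day, 13 April 2017).
1 April 2017 is a Saturday, so the first Friday is April 7 and the second is April 14.
1 November 2017 is a Wednesday, so the first Monday is November 6 and the third is November 20.
At the standard offset (UTC−12:00), 16:30 UTC − 12h = 04:30 Norir Province standard time.
Daylight saving runs 14 April – 20 November; the standard-time date in Norir Province, 13 April 2017, is outside that window, so Norir Province is on standard time at UTC−12:00.
16:30 UTC − 12h = 04:30 Norir Province.

04:30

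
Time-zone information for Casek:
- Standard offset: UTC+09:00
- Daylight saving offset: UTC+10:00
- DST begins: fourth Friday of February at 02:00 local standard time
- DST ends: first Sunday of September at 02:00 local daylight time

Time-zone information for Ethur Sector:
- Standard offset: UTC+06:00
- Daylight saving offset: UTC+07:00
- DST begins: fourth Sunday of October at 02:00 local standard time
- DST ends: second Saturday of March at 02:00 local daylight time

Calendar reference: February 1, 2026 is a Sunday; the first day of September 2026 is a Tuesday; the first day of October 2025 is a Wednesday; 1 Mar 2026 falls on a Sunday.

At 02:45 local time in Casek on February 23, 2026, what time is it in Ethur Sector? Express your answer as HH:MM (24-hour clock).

00:45

1 February 2026 is a Sunday, so the first Friday is February 6 and the fourth is February 27.
1 September 2026 is a Tuesday, so the first Sunday is September 6.
Daylight saving runs 27 February – 6 September; February 23, 2026 is outside that window, so Casek is on standard time at UTC+09:00.
02:45 Casek − 9h = 17:45 UTC (rolling into the previous day, 22 February 2026).
1 October 2025 is a Wednesday, so the first Sunday is October 5 and the fourth is October 26.
1 March 2026 is a Sunday, so the first Saturday is March 7 and the second is March 14.
At the standard offset (UTC+06:00), 17:45 UTC + 6h = 23:45 Ethur Sector standard time.
The standard-time date in Ethur Sector, February 22, 2026, falls between 26 October 2025 and 14 March 2026, so daylight saving is in effect and Ethur Sector is at UTC+07:00.
17:45 UTC + 7h = 00:45 Ethur Sector (rolling into the next day, 23 February 2026).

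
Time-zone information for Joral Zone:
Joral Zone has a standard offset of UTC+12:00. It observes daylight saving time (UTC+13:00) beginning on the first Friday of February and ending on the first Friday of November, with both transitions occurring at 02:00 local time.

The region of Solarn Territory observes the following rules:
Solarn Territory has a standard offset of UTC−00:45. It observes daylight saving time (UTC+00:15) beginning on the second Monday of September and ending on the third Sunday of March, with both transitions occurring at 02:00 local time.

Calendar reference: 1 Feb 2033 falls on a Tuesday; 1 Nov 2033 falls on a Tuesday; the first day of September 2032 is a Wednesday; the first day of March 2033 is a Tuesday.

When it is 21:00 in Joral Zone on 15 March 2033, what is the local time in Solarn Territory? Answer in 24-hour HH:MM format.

08:15

1 February 2033 is a Tuesday, so the first Friday is February 4.
1 November 2033 is a Tuesday, so the first Friday is November 4.
15 March 2033 falls between 4 February and 4 November, so daylight saving is in effect and Joral Zone is at UTC+13:00.
21:00 Joral Zone − 13h = 08:00 UTC.
1 September 2032 is a Wednesday, so the first Monday is September 6 and the second is September 13.
1 March 2033 is a Tuesday, so the first Sunday is March 6 and the third is March 20.
At the standard offset (UTC−00:45), 08:00 UTC − 0h45m = 07:15 Solarn Territory standard time.
The standard-time date in Solarn Territory, 15 March 2033, lies within the daylight-saving period (13 September 2032 – 20 March 2033), so Solarn Territory is on daylight time, UTC+00:15.
08:00 UTC + 0h15m = 08:15 Solarn Territory.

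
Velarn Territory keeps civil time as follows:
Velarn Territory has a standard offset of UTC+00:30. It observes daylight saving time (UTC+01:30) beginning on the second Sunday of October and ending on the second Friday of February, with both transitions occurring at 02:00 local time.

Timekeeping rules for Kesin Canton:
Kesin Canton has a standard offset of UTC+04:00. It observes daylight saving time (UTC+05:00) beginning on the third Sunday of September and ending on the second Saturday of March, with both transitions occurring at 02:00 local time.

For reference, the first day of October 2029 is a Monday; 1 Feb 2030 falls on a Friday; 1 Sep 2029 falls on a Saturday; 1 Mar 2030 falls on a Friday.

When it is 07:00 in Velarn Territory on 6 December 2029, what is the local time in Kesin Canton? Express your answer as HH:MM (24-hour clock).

10:30

1 October 2029 is a Monday, so the first Sunday is October 7 and the second is October 14.
1 February 2030 is a Friday, so the first Friday is February 1 and the second is February 8.
Daylight saving runs 14 October 2029 – 8 February 2030; 6 December 2029 is inside that window, so Velarn Territory is at UTC+01:30.
07:00 Velarn Territory − 1h30m = 05:30 UTC.
1 September 2029 is a Saturday, so the first Sunday is September 2 and the third is September 16.
1 March 2030 is a Friday, so the first Saturday is March 2 and the second is March 9.
At the standard offset (UTC+04:00), 05:30 UTC + 4h = 09:30 Kesin Canton standard time.
The standard-time date in Kesin Canton, 6 December 2029, falls between 16 September 2029 and 9 March 2030, so daylight saving is in effect and Kesin Canton is at UTC+05:00.
05:30 UTC + 5h = 10:30 Kesin Canton.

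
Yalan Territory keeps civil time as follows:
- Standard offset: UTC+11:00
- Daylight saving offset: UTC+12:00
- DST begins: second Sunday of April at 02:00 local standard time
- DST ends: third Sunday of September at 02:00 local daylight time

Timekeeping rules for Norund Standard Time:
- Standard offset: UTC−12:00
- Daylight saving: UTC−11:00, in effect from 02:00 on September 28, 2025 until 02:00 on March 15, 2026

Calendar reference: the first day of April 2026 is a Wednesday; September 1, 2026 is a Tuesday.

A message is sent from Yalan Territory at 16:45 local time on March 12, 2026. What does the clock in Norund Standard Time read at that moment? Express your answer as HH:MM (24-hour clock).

1 April 2026 is a Wednesday, so the first Sunday is April 5 and the second is April 12.
1 September 2026 is a Tuesday, so the first Sunday is September 6 and the third is September 20.
Daylight saving runs 12 April – 20 September; March 12, 2026 is outside that window, so Yalan Territory is on standard time at UTC+11:00.
16:45 Yalan Territory − 11h = 05:45 UTC.
At the standard offset (UTC−12:00), 05:45 UTC − 12h = 17:45 Norund Standard Time standard time (rolling into the previous day, 11 March 2026).
The standard-time date in Norund Standard Time, March 11, 2026, lies within the daylight-saving period (28 September 2025 – 15 March 2026), so Norund Standard Time is on daylight time, UTC−11:00.
05:45 UTC − 11h = 18:45 Norund Standard Time (rolling into the previous day, 11 March 2026).

18:45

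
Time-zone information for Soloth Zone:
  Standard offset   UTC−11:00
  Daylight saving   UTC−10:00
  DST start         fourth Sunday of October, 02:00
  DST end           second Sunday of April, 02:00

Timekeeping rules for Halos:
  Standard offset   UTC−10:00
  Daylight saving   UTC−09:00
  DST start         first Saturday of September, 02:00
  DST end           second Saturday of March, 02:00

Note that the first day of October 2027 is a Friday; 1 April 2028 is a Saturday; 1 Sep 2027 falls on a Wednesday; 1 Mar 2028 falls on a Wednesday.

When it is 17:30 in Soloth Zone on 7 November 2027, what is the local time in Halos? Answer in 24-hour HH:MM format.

18:30

1 October 2027 is a Friday, so the first Sunday is October 3 and the fourth is October 24.
1 April 2028 is a Saturday, so the first Sunday is April 2 and the second is April 9.
7 November 2027 falls between 24 October 2027 and 9 April 2028, so daylight saving is in effect and Soloth Zone is at UTC−10:00.
17:30 Soloth Zone + 10h = 03:30 UTC (rolling into the next day, 8 November 2027).
1 September 2027 is a Wednesday, so the first Saturday is September 4.
1 March 2028 is a Wednesday, so the first Saturday is March 4 and the second is March 11.
At the standard offset (UTC−10:00), 03:30 UTC − 10h = 17:30 Halos standard time (rolling into the previous day, 7 November 2027).
The standard-time date in Halos, 7 November 2027, lies within the daylight-saving period (4 September 2027 – 11 March 2028), so Halos is on daylight time, UTC−09:00.
03:30 UTC − 9h = 18:30 Halos (rolling into the previous day, 7 November 2027).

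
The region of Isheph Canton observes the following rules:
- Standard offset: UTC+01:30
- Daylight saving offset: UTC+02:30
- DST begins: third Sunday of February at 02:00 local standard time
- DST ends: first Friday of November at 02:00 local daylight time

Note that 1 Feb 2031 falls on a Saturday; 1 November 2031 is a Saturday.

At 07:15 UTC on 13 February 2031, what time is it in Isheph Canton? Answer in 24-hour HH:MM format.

08:45

1 February 2031 is a Saturday, so the first Sunday is February 2 and the third is February 16.
1 November 2031 is a Saturday, so the first Friday is November 7.
At the standard offset (UTC+01:30), 07:15 UTC + 1h30m = 08:45 Isheph Canton standard time.
Daylight saving runs 16 February – 7 November; the standard-time date in Isheph Canton, 13 February 2031, is outside that window, so Isheph Canton is on standard time at UTC+01:30.
07:15 UTC + 1h30m = 08:45 local.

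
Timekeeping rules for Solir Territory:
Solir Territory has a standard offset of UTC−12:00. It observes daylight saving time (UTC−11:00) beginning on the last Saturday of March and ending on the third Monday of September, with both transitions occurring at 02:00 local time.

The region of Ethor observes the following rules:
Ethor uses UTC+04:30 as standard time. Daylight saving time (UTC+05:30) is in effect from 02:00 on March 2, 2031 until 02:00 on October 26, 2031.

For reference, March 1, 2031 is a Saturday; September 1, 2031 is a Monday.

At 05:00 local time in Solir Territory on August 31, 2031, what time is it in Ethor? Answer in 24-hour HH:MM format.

1 March 2031 is a Saturday, so Saturdays fall on 1, 8, 15, 22, 29; the last is March 29.
1 September 2031 is a Monday, so the first Monday is September 1 and the third is September 15.
August 31, 2031 lies within the daylight-saving period (29 March – 15 September), so Solir Territory is on daylight time, UTC−11:00.
05:00 Solir Territory + 11h = 16:00 UTC.
At the standard offset (UTC+04:30), 16:00 UTC + 4h30m = 20:30 Ethor standard time.
The standard-time date in Ethor, August 31, 2031, lies within the daylight-saving period (2 March – 26 October), so Ethor is on daylight time, UTC+05:30.
16:00 UTC + 5h30m = 21:30 Ethor.

21:30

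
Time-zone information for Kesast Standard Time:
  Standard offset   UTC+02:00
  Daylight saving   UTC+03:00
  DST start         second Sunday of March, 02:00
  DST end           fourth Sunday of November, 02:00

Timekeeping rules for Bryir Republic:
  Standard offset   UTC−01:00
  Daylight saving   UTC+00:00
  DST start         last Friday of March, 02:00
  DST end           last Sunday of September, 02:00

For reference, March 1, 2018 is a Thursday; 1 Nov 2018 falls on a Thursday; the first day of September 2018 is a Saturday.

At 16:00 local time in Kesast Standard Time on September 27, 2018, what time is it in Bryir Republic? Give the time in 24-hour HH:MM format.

13:00

1 March 2018 is a Thursday, so the first Sunday is March 4 and the second is March 11.
1 November 2018 is a Thursday, so the first Sunday is November 4 and the fourth is November 25.
September 27, 2018 lies within the daylight-saving period (11 March – 25 November), so Kesast Standard Time is on daylight time, UTC+03:00.
16:00 Kesast Standard Time − 3h = 13:00 UTC.
1 March 2018 is a Thursday, so Fridays fall on 2, 9, 16, 23, 30; the last is March 30.
1 September 2018 is a Saturday, so Sundays fall on 2, 9, 16, 23, 30; the last is September 30.
At the standard offset (UTC−01:00), 13:00 UTC − 1h = 12:00 Bryir Republic standard time.
The standard-time date in Bryir Republic, September 27, 2018, falls between 30 March and 30 September, so daylight saving is in effect and Bryir Republic is at UTC+00:00.
13:00 UTC + 0h = 13:00 Bryir Republic.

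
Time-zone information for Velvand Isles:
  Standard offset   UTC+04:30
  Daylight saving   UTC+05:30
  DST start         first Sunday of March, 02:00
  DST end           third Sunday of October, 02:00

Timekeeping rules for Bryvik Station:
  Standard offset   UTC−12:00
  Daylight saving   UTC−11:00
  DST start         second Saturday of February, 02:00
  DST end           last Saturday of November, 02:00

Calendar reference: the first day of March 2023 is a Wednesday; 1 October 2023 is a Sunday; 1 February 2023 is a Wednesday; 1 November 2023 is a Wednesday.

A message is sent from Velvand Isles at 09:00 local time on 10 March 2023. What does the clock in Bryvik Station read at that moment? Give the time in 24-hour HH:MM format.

16:30

1 March 2023 is a Wednesday, so the first Sunday is March 5.
1 October 2023 is a Sunday, so the first Sunday is October 1 and the third is October 15.
Daylight saving runs 5 March – 15 October; 10 March 2023 is inside that window, so Velvand Isles is at UTC+05:30.
09:00 Velvand Isles − 5h30m = 03:30 UTC.
1 February 2023 is a Wednesday, so the first Saturday is February 4 and the second is February 11.
1 November 2023 is a Wednesday, so Saturdays fall on 4, 11, 18, 25; the last is November 25.
At the standard offset (UTC−12:00), 03:30 UTC − 12h = 15:30 Bryvik Station standard time (rolling into the previous day, 9 March 2023).
Daylight saving runs 11 February – 25 November; the standard-time date in Bryvik Station, 9 March 2023, is inside that window, so Bryvik Station is at UTC−11:00.
03:30 UTC − 11h = 16:30 Bryvik Station (rolling into the previous day, 9 March 2023).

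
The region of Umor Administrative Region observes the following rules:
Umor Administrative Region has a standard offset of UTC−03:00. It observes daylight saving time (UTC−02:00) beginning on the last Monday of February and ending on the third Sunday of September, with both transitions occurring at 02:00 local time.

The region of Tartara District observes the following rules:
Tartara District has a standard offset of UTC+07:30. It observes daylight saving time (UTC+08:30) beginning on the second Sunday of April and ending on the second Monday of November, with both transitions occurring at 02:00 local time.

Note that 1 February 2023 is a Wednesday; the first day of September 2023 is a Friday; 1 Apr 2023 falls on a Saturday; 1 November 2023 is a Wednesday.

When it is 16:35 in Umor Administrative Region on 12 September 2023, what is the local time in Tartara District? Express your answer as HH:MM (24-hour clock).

1 February 2023 is a Wednesday, so Mondays fall on 6, 13, 20, 27; the last is February 27.
1 September 2023 is a Friday, so the first Sunday is September 3 and the third is September 17.
12 September 2023 falls between 27 February and 17 September, so daylight saving is in effect and Umor Administrative Region is at UTC−02:00.
16:35 Umor Administrative Region + 2h = 18:35 UTC.
1 April 2023 is a Saturday, so the first Sunday is April 2 and the second is April 9.
1 November 2023 is a Wednesday, so the first Monday is November 6 and the second is November 13.
At the standard offset (UTC+07:30), 18:35 UTC + 7h30m = 02:05 Tartara District standard time (rolling into the next day, 13 September 2023).
Daylight saving runs 9 April – 13 November; the standard-time date in Tartara District, 13 September 2023, is inside that window, so Tartara District is at UTC+08:30.
18:35 UTC + 8h30m = 03:05 Tartara District (rolling into the next day, 13 September 2023).

03:05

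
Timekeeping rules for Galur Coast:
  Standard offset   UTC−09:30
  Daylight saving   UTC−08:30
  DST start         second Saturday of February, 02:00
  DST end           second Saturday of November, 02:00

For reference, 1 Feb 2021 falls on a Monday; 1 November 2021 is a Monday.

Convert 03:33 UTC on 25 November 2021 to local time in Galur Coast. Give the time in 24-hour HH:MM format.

1 February 2021 is a Monday, so the first Saturday is February 6 and the second is February 13.
1 November 2021 is a Monday, so the first Saturday is November 6 and the second is November 13.
At the standard offset (UTC−09:30), 03:33 UTC − 9h30m = 18:03 Galur Coast standard time (rolling into the previous day, 24 November 2021).
Daylight saving runs 13 February – 13 November; the standard-time date in Galur Coast, 24 November 2021, is outside that window, so Galur Coast is on standard time at UTC−09:30.
03:33 UTC − 9h30m = 18:03 local (rolling into the previous day, 24 November 2021).

18:03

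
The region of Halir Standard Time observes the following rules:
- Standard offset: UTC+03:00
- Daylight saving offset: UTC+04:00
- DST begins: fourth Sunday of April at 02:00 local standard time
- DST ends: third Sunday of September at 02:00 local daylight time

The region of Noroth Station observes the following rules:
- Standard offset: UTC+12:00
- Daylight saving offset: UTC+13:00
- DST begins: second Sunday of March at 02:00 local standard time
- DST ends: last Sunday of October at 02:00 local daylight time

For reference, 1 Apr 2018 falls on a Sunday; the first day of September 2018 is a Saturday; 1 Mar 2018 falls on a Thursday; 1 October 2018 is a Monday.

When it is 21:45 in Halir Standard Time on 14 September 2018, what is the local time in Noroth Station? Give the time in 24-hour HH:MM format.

1 April 2018 is a Sunday, so the first Sunday is April 1 and the fourth is April 22.
1 September 2018 is a Saturday, so the first Sunday is September 2 and the third is September 16.
14 September 2018 lies within the daylight-saving period (22 April – 16 September), so Halir Standard Time is on daylight time, UTC+04:00.
21:45 Halir Standard Time − 4h = 17:45 UTC.
1 March 2018 is a Thursday, so the first Sunday is March 4 and the second is March 11.
1 October 2018 is a Monday, so Sundays fall on 7, 14, 21, 28; the last is October 28.
At the standard offset (UTC+12:00), 17:45 UTC + 12h = 05:45 Noroth Station standard time (rolling into the next day, 15 September 2018).
The standard-time date in Noroth Station, 15 September 2018, lies within the daylight-saving period (11 March – 28 October), so Noroth Station is on daylight time, UTC+13:00.
17:45 UTC + 13h = 06:45 Noroth Station (rolling into the next day, 15 September 2018).

06:45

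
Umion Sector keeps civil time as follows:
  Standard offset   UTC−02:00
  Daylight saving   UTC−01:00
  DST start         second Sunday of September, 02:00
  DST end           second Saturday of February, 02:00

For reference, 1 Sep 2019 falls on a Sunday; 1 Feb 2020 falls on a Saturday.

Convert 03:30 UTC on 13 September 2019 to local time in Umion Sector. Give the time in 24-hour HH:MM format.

02:30

1 September 2019 is a Sunday, so the first Sunday is September 1 and the second is September 8.
1 February 2020 is a Saturday, so the first Saturday is February 1 and the second is February 8.
At the standard offset (UTC−02:00), 03:30 UTC − 2h = 01:30 Umion Sector standard time.
The standard-time date in Umion Sector, 13 September 2019, lies within the daylight-saving period (8 September 2019 – 8 February 2020), so Umion Sector is on daylight time, UTC−01:00.
03:30 UTC − 1h = 02:30 local.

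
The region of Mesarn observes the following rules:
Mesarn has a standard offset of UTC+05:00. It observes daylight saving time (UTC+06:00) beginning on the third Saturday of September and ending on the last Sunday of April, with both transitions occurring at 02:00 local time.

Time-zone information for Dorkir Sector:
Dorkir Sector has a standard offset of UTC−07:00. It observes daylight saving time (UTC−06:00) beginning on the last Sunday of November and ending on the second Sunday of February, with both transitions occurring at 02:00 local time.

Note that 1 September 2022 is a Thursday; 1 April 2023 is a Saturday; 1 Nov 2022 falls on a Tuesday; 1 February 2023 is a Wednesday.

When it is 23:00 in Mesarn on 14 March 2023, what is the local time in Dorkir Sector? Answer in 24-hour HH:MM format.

10:00

1 September 2022 is a Thursday, so the first Saturday is September 3 and the third is September 17.
1 April 2023 is a Saturday, so Sundays fall on 2, 9, 16, 23, 30; the last is April 30.
Daylight saving runs 17 September 2022 – 30 April 2023; 14 March 2023 is inside that window, so Mesarn is at UTC+06:00.
23:00 Mesarn − 6h = 17:00 UTC.
1 November 2022 is a Tuesday, so Sundays fall on 6, 13, 20, 27; the last is November 27.
1 February 2023 is a Wednesday, so the first Sunday is February 5 and the second is February 12.
At the standard offset (UTC−07:00), 17:00 UTC − 7h = 10:00 Dorkir Sector standard time.
Daylight saving runs 27 November 2022 – 12 February 2023; the standard-time date in Dorkir Sector, 14 March 2023, is outside that window, so Dorkir Sector is on standard time at UTC−07:00.
17:00 UTC − 7h = 10:00 Dorkir Sector.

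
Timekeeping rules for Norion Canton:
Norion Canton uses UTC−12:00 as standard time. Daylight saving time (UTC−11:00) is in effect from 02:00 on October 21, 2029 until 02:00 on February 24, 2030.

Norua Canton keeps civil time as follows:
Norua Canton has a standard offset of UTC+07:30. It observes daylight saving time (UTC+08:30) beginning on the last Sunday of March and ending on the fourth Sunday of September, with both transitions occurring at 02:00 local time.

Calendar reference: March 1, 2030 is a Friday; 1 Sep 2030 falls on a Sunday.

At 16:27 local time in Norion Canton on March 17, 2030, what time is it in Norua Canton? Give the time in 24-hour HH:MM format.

11:57

March 17, 2030 is outside the daylight-saving period (21 October 2029 – 24 February 2030), so Norion Canton is on standard time, UTC−12:00.
16:27 Norion Canton + 12h = 04:27 UTC (rolling into the next day, 18 March 2030).
1 March 2030 is a Friday, so Sundays fall on 3, 10, 17, 24, 31; the last is March 31.
1 September 2030 is a Sunday, so the first Sunday is September 1 and the fourth is September 22.
At the standard offset (UTC+07:30), 04:27 UTC + 7h30m = 11:57 Norua Canton standard time.
Daylight saving runs 31 March – 22 September; the standard-time date in Norua Canton, March 18, 2030, is outside that window, so Norua Canton is on standard time at UTC+07:30.
04:27 UTC + 7h30m = 11:57 Norua Canton.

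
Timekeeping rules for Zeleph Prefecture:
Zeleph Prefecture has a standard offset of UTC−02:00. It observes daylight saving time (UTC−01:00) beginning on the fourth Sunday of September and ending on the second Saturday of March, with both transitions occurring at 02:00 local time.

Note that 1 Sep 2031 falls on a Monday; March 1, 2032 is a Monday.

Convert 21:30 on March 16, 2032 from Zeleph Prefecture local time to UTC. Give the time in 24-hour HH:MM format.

23:30

1 September 2031 is a Monday, so the first Sunday is September 7 and the fourth is September 28.
1 March 2032 is a Monday, so the first Saturday is March 6 and the second is March 13.
March 16, 2032 does not fall between 28 September 2031 and 13 March 2032, so daylight saving is not in effect and Zeleph Prefecture is at UTC−02:00.
21:30 local + 2h = 23:30 UTC.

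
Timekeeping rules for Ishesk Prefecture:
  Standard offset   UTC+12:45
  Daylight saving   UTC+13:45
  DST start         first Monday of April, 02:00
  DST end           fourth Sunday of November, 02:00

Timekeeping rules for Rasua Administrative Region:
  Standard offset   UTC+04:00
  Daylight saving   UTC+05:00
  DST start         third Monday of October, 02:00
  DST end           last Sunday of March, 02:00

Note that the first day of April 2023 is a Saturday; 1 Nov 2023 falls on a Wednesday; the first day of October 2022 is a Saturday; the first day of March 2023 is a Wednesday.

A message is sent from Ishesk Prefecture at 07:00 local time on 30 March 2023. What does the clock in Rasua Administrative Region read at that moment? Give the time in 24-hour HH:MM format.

22:15

1 April 2023 is a Saturday, so the first Monday is April 3.
1 November 2023 is a Wednesday, so the first Sunday is November 5 and the fourth is November 26.
30 March 2023 is outside the daylight-saving period (3 April – 26 November), so Ishesk Prefecture is on standard time, UTC+12:45.
07:00 Ishesk Prefecture − 12h45m = 18:15 UTC (rolling into the previous day, 29 March 2023).
1 October 2022 is a Saturday, so the first Monday is October 3 and the third is October 17.
1 March 2023 is a Wednesday, so Sundays fall on 5, 12, 19, 26; the last is March 26.
At the standard offset (UTC+04:00), 18:15 UTC + 4h = 22:15 Rasua Administrative Region standard time.
Daylight saving runs 17 October 2022 – 26 March 2023; the standard-time date in Rasua Administrative Region, 29 March 2023, is outside that window, so Rasua Administrative Region is on standard time at UTC+04:00.
18:15 UTC + 4h = 22:15 Rasua Administrative Region.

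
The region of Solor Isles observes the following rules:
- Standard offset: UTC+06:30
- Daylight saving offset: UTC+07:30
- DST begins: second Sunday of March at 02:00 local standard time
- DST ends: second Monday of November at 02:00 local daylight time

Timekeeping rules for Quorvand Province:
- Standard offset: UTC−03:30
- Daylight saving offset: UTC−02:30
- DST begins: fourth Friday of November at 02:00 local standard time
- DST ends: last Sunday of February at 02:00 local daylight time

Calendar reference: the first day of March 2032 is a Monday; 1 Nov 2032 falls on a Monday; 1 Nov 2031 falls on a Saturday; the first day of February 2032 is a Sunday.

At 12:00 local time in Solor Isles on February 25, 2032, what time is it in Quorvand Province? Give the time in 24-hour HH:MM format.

03:00

1 March 2032 is a Monday, so the first Sunday is March 7 and the second is March 14.
1 November 2032 is a Monday, so the first Monday is November 1 and the second is November 8.
Daylight saving runs 14 March – 8 November; February 25, 2032 is outside that window, so Solor Isles is on standard time at UTC+06:30.
12:00 Solor Isles − 6h30m = 05:30 UTC.
1 November 2031 is a Saturday, so the first Friday is November 7 and the fourth is November 28.
1 February 2032 is a Sunday, so Sundays fall on 1, 8, 15, 22, 29; the last is February 29.
At the standard offset (UTC−03:30), 05:30 UTC − 3h30m = 02:00 Quorvand Province standard time.
The standard-time date in Quorvand Province, February 25, 2032, falls between 28 November 2031 and 29 February 2032, so daylight saving is in effect and Quorvand Province is at UTC−02:30.
05:30 UTC − 2h30m = 03:00 Quorvand Province.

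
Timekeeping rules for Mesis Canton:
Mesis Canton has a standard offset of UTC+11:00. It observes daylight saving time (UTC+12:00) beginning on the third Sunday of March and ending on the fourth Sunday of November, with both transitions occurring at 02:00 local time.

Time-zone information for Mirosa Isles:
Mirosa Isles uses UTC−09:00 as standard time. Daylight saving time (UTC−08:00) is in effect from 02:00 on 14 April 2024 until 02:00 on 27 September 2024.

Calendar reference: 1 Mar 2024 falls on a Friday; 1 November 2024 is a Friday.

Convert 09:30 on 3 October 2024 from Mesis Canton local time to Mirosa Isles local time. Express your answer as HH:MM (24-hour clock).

1 March 2024 is a Friday, so the first Sunday is March 3 and the third is March 17.
1 November 2024 is a Friday, so the first Sunday is November 3 and the fourth is November 24.
Daylight saving runs 17 March – 24 November; 3 October 2024 is inside that window, so Mesis Canton is at UTC+12:00.
09:30 Mesis Canton − 12h = 21:30 UTC (rolling into the previous day, 2 October 2024).
At the standard offset (UTC−09:00), 21:30 UTC − 9h = 12:30 Mirosa Isles standard time.
The standard-time date in Mirosa Isles, 2 October 2024, does not fall between 14 April and 27 September, so daylight saving is not in effect and Mirosa Isles is at UTC−09:00.
21:30 UTC − 9h = 12:30 Mirosa Isles.

12:30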